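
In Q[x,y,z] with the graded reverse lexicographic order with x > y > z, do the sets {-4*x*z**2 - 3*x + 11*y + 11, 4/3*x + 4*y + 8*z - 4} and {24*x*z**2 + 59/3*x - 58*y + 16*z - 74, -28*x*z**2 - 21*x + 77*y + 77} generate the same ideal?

No, the ideals differ.

Two ideals are equal iff their reduced Gröbner bases coincide (the reduced basis is unique for a fixed ordering).
Buchberger on the first generating set:
f_1 = -4*x*z**2 - 3*x + 11*y + 11, LT = x*z**2.
f_2 = 4/3*x + 4*y + 8*z - 4, LT = x.

S(f_1,f_2): lcm = x*z**2. S = -3*y*z**2 - 6*z**3 + 3*z**2 + 3/4*x - 11/4*y - 11/4.
  leading term y*z**2: no divisor's leading term divides it; move -3*y*z**2 to the remainder.
  leading term z**3: no divisor's leading term divides it; move -6*z**3 to the remainder.
  leading term z**2: no divisor's leading term divides it; move 3*z**2 to the remainder.
  leading term x: subtract (9/16)·f_2 from 3/4*x - 11/4*y - 11/4 → -5*y - 9/2*z - 1/2
  leading term y: no divisor's leading term divides it; move -5*y to the remainder.
  leading term z: no divisor's leading term divides it; move -9/2*z to the remainder.
  leading term 1: no divisor's leading term divides it; move -1/2 to the remainder.
  remainder -3*y*z**2 - 6*z**3 + 3*z**2 - 5*y - 9/2*z - 1/2 ≠ 0; add g_3 = -3*y*z**2 - 6*z**3 + 3*z**2 - 5*y - 9/2*z - 1/2 to the basis.

S(f_1,g_3): lcm = x*y*z**2. S = -2*x*z**3 + x*z**2 - 11/12*x*y - 11/4*y**2 - 3/2*x*z - 1/6*x - 11/4*y.
  leading term x*z**3: subtract (1/2*z)·f_1 from -2*x*z**3 + x*z**2 - 11/12*x*y - 11/4*y**2 - 3/2*x*z - 1/6*x - 11/4*y → x*z**2 - 11/12*x*y - 11/4*y**2 - 11/2*y*z - 1/6*x - 11/4*y - 11/2*z
  leading term x*z**2: subtract (-1/4)·f_1 from x*z**2 - 11/12*x*y - 11/4*y**2 - 11/2*y*z - 1/6*x - 11/4*y - 11/2*z → -11/12*x*y - 11/4*y**2 - 11/2*y*z - 11/12*x - 11/2*z + 11/4
  leading term x*y: subtract (-11/16*y)·f_2 from -11/12*x*y - 11/4*y**2 - 11/2*y*z - 11/12*x - 11/2*z + 11/4 → -11/12*x - 11/4*y - 11/2*z + 11/4
  leading term x: subtract (-11/16)·f_2 from -11/12*x - 11/4*y - 11/2*z + 11/4 → 0
  remainder 0.

S(f_2,g_3): leading monomials are coprime, so the S-polynomial reduces to 0 (Buchberger's first criterion).
Every S-polynomial of the final basis reduces to 0, so we have a Gröbner basis.
Inter-reduce: drop elements whose leading term is divisible by another's, tail-reduce, and make monic.
Reduced Gröbner basis: {y*z**2 + 2*z**3 - z**2 + 5/3*y + 3/2*z + 1/6, x + 3*y + 6*z - 3}.

Buchberger on the second generating set:
h_1 = 24*x*z**2 + 59/3*x - 58*y + 16*z - 74, LT = x*z**2.
h_2 = -28*x*z**2 - 21*x + 77*y + 77, LT = x*z**2.

S(h_1,h_2): lcm = x*z**2. S = 5/72*x + 1/3*y + 2/3*z - 1/3.
  leading term x: no divisor's leading term divides it; move 5/72*x to the remainder.
  leading term y: no divisor's leading term divides it; move 1/3*y to the remainder.
  leading term z: no divisor's leading term divides it; move 2/3*z to the remainder.
  leading term 1: no divisor's leading term divides it; move -1/3 to the remainder.
  remainder 5/72*x + 1/3*y + 2/3*z - 1/3 ≠ 0; add k_3 = 5/72*x + 1/3*y + 2/3*z - 1/3 to the basis.

S(h_1,k_3): lcm = x*z**2. S = -24/5*y*z**2 - 48/5*z**3 + 24/5*z**2 + 59/72*x - 29/12*y + 2/3*z - 37/12.
  leading term y*z**2: no divisor's leading term divides it; move -24/5*y*z**2 to the remainder.
  leading term z**3: no divisor's leading term divides it; move -48/5*z**3 to the remainder.
  leading term z**2: no divisor's leading term divides it; move 24/5*z**2 to the remainder.
  leading term x: subtract (59/5)·k_3 from 59/72*x - 29/12*y + 2/3*z - 37/12 → -127/20*y - 36/5*z + 17/20
  leading term y: no divisor's leading term divides it; move -127/20*y to the remainder.
  leading term z: no divisor's leading term divides it; move -36/5*z to the remainder.
  leading term 1: no divisor's leading term divides it; move 17/20 to the remainder.
  remainder -24/5*y*z**2 - 48/5*z**3 + 24/5*z**2 - 127/20*y - 36/5*z + 17/20 ≠ 0; add k_4 = -24/5*y*z**2 - 48/5*z**3 + 24/5*z**2 - 127/20*y - 36/5*z + 17/20 to the basis.

S(h_2,k_3): lcm = x*z**2. S = -24/5*y*z**2 - 48/5*z**3 + 24/5*z**2 + 3/4*x - 11/4*y - 11/4.
  leading term y*z**2: subtract (1)·k_4 from -24/5*y*z**2 - 48/5*z**3 + 24/5*z**2 + 3/4*x - 11/4*y - 11/4 → 3/4*x + 18/5*y + 36/5*z - 18/5
  leading term x: subtract (54/5)·k_3 from 3/4*x + 18/5*y + 36/5*z - 18/5 → 0
  remainder 0.

S(h_1,k_4): lcm = x*y*z**2. S = -2*x*z**3 + x*z**2 - 145/288*x*y - 29/12*y**2 - 3/2*x*z + 2/3*y*z + 17/96*x - 37/12*y.
  leading term x*z**3: subtract (-1/12*z)·h_1 from -2*x*z**3 + x*z**2 - 145/288*x*y - 29/12*y**2 - 3/2*x*z + 2/3*y*z + 17/96*x - 37/12*y → x*z**2 - 145/288*x*y - 29/12*y**2 + 5/36*x*z - 25/6*y*z + 4/3*z**2 + 17/96*x - 37/12*y - 37/6*z
  leading term x*z**2: subtract (1/24)·h_1 from x*z**2 - 145/288*x*y - 29/12*y**2 + 5/36*x*z - 25/6*y*z + 4/3*z**2 + 17/96*x - 37/12*y - 37/6*z → -145/288*x*y - 29/12*y**2 + 5/36*x*z - 25/6*y*z + 4/3*z**2 - 185/288*x - 2/3*y - 41/6*z + 37/12
  leading term x*y: subtract (-29/4*y)·k_3 from -145/288*x*y - 29/12*y**2 + 5/36*x*z - 25/6*y*z + 4/3*z**2 - 185/288*x - 2/3*y - 41/6*z + 37/12 → 5/36*x*z + 2/3*y*z + 4/3*z**2 - 185/288*x - 37/12*y - 41/6*z + 37/12
  leading term x*z: subtract (2*z)·k_3 from 5/36*x*z + 2/3*y*z + 4/3*z**2 - 185/288*x - 37/12*y - 41/6*z + 37/12 → -185/288*x - 37/12*y - 37/6*z + 37/12
  leading term x: subtract (-37/4)·k_3 from -185/288*x - 37/12*y - 37/6*z + 37/12 → 0
  remainder 0.

S(h_2,k_4): lcm = x*y*z**2. S = -2*x*z**3 + x*z**2 - 55/96*x*y - 11/4*y**2 - 3/2*x*z + 17/96*x - 11/4*y.
  leading term x*z**3: subtract (-1/12*z)·h_1 from -2*x*z**3 + x*z**2 - 55/96*x*y - 11/4*y**2 - 3/2*x*z + 17/96*x - 11/4*y → x*z**2 - 55/96*x*y - 11/4*y**2 + 5/36*x*z - 29/6*y*z + 4/3*z**2 + 17/96*x - 11/4*y - 37/6*z
  leading term x*z**2: subtract (1/24)·h_1 from x*z**2 - 55/96*x*y - 11/4*y**2 + 5/36*x*z - 29/6*y*z + 4/3*z**2 + 17/96*x - 11/4*y - 37/6*z → -55/96*x*y - 11/4*y**2 + 5/36*x*z - 29/6*y*z + 4/3*z**2 - 185/288*x - 1/3*y - 41/6*z + 37/12
  leading term x*y: subtract (-33/4*y)·k_3 from -55/96*x*y - 11/4*y**2 + 5/36*x*z - 29/6*y*z + 4/3*z**2 - 185/288*x - 1/3*y - 41/6*z + 37/12 → 5/36*x*z + 2/3*y*z + 4/3*z**2 - 185/288*x - 37/12*y - 41/6*z + 37/12
  leading term x*z: subtract (2*z)·k_3 from 5/36*x*z + 2/3*y*z + 4/3*z**2 - 185/288*x - 37/12*y - 41/6*z + 37/12 → -185/288*x - 37/12*y - 37/6*z + 37/12
  leading term x: subtract (-37/4)·k_3 from -185/288*x - 37/12*y - 37/6*z + 37/12 → 0
  remainder 0.

S(k_3,k_4): leading monomials are coprime, so the S-polynomial reduces to 0 (Buchberger's first criterion).
Every S-polynomial of the final basis reduces to 0, so we have a Gröbner basis.
Inter-reduce: drop elements whose leading term is divisible by another's, tail-reduce, and make monic.
Reduced Gröbner basis: {y*z**2 + 2*z**3 - z**2 + 127/96*y + 3/2*z - 17/96, x + 24/5*y + 48/5*z - 24/5}.

The bases are distinct; the ideals are different.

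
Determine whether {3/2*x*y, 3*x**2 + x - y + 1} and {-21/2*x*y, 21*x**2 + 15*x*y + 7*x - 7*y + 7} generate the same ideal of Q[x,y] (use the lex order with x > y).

Equality of ideals is decidable: compute both reduced Gröbner bases (unique for the ordering) and check whether they agree.
Buchberger on the first generating set:
f_1 = 3/2*x*y, LT = x*y.
f_2 = 3*x**2 + x - y + 1, LT = x**2.

S(f_1,f_2): lcm = x**2*y. S = -1/3*x*y + 1/3*y**2 - 1/3*y.
  leading term x*y: subtract (-2/9)·f_1 from -1/3*x*y + 1/3*y**2 - 1/3*y → 1/3*y**2 - 1/3*y
  leading term y**2: no divisor's leading term divides it; move 1/3*y**2 to the remainder.
  leading term y: no divisor's leading term divides it; move -1/3*y to the remainder.
  remainder 1/3*y**2 - 1/3*y ≠ 0; add g_3 = 1/3*y**2 - 1/3*y to the basis.

The other S-polynomials (S(f_1,g_3), S(f_2,g_3)) all reduce to 0 modulo the current basis, so we have a Gröbner basis.
Inter-reduce: drop elements whose leading term is divisible by another's, tail-reduce, and make monic.
Reduced Gröbner basis: {x**2 + 1/3*x - 1/3*y + 1/3, x*y, y**2 - y}.

Buchberger on the second generating set:
h_1 = -21/2*x*y, LT = x*y.
h_2 = 21*x**2 + 15*x*y + 7*x - 7*y + 7, LT = x**2.

S(h_1,h_2): lcm = x**2*y. S = -5/7*x*y**2 - 1/3*x*y + 1/3*y**2 - 1/3*y.
  leading term x*y**2: subtract (10/147*y)·h_1 from -5/7*x*y**2 - 1/3*x*y + 1/3*y**2 - 1/3*y → -1/3*x*y + 1/3*y**2 - 1/3*y
  leading term x*y: subtract (2/63)·h_1 from -1/3*x*y + 1/3*y**2 - 1/3*y → 1/3*y**2 - 1/3*y
  leading term y**2: no divisor's leading term divides it; move 1/3*y**2 to the remainder.
  leading term y: no divisor's leading term divides it; move -1/3*y to the remainder.
  remainder 1/3*y**2 - 1/3*y ≠ 0; add k_3 = 1/3*y**2 - 1/3*y to the basis.

The other S-polynomials (S(h_1,k_3), S(h_2,k_3)) all reduce to 0 modulo the current basis, so we have a Gröbner basis.
Inter-reduce: drop elements whose leading term is divisible by another's, tail-reduce, and make monic.
Reduced Gröbner basis: {x**2 + 1/3*x - 1/3*y + 1/3, x*y, y**2 - y}.

These coincide, so the ideals are equal.

Yes, the ideals are equal.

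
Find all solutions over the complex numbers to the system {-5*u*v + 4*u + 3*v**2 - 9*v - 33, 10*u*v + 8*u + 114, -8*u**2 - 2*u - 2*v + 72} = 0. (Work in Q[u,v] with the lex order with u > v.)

Compute a lex Gröbner basis by Buchberger's algorithm.
f_1 = -5*u*v + 4*u + 3*v**2 - 9*v - 33, LT = u*v.
f_2 = 10*u*v + 8*u + 114, LT = u*v.
f_3 = -8*u**2 - 2*u - 2*v + 72, LT = u**2.

S(f_1,f_2): lcm = u*v. S = -8/5*u - 3/5*v**2 + 9/5*v - 24/5.
  leading term u: no divisor's leading term divides it; move -8/5*u to the remainder.
  leading term v**2: no divisor's leading term divides it; move -3/5*v**2 to the remainder.
  leading term v: no divisor's leading term divides it; move 9/5*v to the remainder.
  leading term 1: no divisor's leading term divides it; move -24/5 to the remainder.
  remainder -8/5*u - 3/5*v**2 + 9/5*v - 24/5 ≠ 0; add h_4 = -8/5*u - 3/5*v**2 + 9/5*v - 24/5 to the basis.

S(f_1,f_3): lcm = u**2*v. S = -4/5*u**2 - 3/5*u*v**2 + 31/20*u*v + 33/5*u - 1/4*v**2 + 9*v.
  leading term u**2: subtract (1/10)·f_3 from -4/5*u**2 - 3/5*u*v**2 + 31/20*u*v + 33/5*u - 1/4*v**2 + 9*v → -3/5*u*v**2 + 31/20*u*v + 34/5*u - 1/4*v**2 + 46/5*v - 36/5
  leading term u*v**2: subtract (3/25*v)·f_1 from -3/5*u*v**2 + 31/20*u*v + 34/5*u - 1/4*v**2 + 46/5*v - 36/5 → 107/100*u*v + 34/5*u - 9/25*v**3 + 83/100*v**2 + 329/25*v - 36/5
  leading term u*v: subtract (-107/500)·f_1 from 107/100*u*v + 34/5*u - 9/25*v**3 + 83/100*v**2 + 329/25*v - 36/5 → 957/125*u - 9/25*v**3 + 184/125*v**2 + 5617/500*v - 7131/500
  leading term u: subtract (-957/200)·h_4 from 957/125*u - 9/25*v**3 + 184/125*v**2 + 5617/500*v - 7131/500 → -9/25*v**3 - 1399/1000*v**2 + 19847/1000*v - 3723/100
  leading term v**3: no divisor's leading term divides it; move -9/25*v**3 to the remainder.
  leading term v**2: no divisor's leading term divides it; move -1399/1000*v**2 to the remainder.
  leading term v: no divisor's leading term divides it; move 19847/1000*v to the remainder.
  leading term 1: no divisor's leading term divides it; move -3723/100 to the remainder.
  remainder -9/25*v**3 - 1399/1000*v**2 + 19847/1000*v - 3723/100 ≠ 0; add h_5 = -9/25*v**3 - 1399/1000*v**2 + 19847/1000*v - 3723/100 to the basis.

S(f_2,f_3): lcm = u**2*v. S = 4/5*u**2 - 1/4*u*v + 57/5*u - 1/4*v**2 + 9*v.
  leading term u**2: subtract (-1/10)·f_3 from 4/5*u**2 - 1/4*u*v + 57/5*u - 1/4*v**2 + 9*v → -1/4*u*v + 56/5*u - 1/4*v**2 + 44/5*v + 36/5
  leading term u*v: subtract (1/20)·f_1 from -1/4*u*v + 56/5*u - 1/4*v**2 + 44/5*v + 36/5 → 11*u - 2/5*v**2 + 37/4*v + 177/20
  leading term u: subtract (-55/8)·h_4 from 11*u - 2/5*v**2 + 37/4*v + 177/20 → -181/40*v**2 + 173/8*v - 483/20
  leading term v**2: no divisor's leading term divides it; move -181/40*v**2 to the remainder.
  leading term v: no divisor's leading term divides it; move 173/8*v to the remainder.
  leading term 1: no divisor's leading term divides it; move -483/20 to the remainder.
  remainder -181/40*v**2 + 173/8*v - 483/20 ≠ 0; add h_6 = -181/40*v**2 + 173/8*v - 483/20 to the basis.

S(f_1,h_4): lcm = u*v. S = -4/5*u - 3/8*v**3 + 21/40*v**2 - 6/5*v + 33/5.
  leading term u: subtract (1/2)·h_4 from -4/5*u - 3/8*v**3 + 21/40*v**2 - 6/5*v + 33/5 → -3/8*v**3 + 33/40*v**2 - 21/10*v + 9
  leading term v**3: subtract (25/24)·h_5 from -3/8*v**3 + 33/40*v**2 - 21/10*v + 9 → 2191/960*v**2 - 21863/960*v + 1529/32
  leading term v**2: subtract (-2191/4344)·h_6 from 2191/960*v**2 - 21863/960*v + 1529/32 → -515497/43440*v + 515497/14480
  leading term v: no divisor's leading term divides it; move -515497/43440*v to the remainder.
  leading term 1: no divisor's leading term divides it; move 515497/14480 to the remainder.
  remainder -515497/43440*v + 515497/14480 ≠ 0; add h_7 = -515497/43440*v + 515497/14480 to the basis.

The other S-polynomials (S(f_2,h_4), S(f_3,h_4), S(f_1,h_5), S(f_2,h_5), S(f_3,h_5), S(h_4,h_5), S(f_1,h_6), S(f_2,h_6), S(f_3,h_6), S(h_4,h_6), S(h_5,h_6), S(f_1,h_7), S(f_2,h_7), S(f_3,h_7), S(h_4,h_7), S(h_5,h_7), S(h_6,h_7)) all reduce to 0 modulo the current basis, so we have a Gröbner basis.
Inter-reduce: drop elements whose leading term is divisible by another's, tail-reduce, and make monic.
Reduced Gröbner basis: {u + 3, v - 3}.

Elimination: the polynomial v - 3 lies in the elimination ideal for v, so v ∈ {3}. For each such v, the remaining basis elements (now univariate) give the rest of the solution.
  v = 3: the earlier basis element becomes u + 3 = 0, giving u = -3 — point (-3, 3).
Substituting each solution back into the original system confirms all equations vanish.

{(-3, 3)}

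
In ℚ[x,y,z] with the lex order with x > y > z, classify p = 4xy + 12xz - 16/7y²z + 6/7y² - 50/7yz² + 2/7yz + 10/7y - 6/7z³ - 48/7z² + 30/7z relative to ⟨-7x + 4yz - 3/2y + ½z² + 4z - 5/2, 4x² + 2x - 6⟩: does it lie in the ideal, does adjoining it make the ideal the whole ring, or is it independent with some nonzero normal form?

First compute the reduced Gröbner basis of I by Buchberger's algorithm.
f_1 = -7x + 4yz - 3/2y + ½z² + 4z - 5/2, LT = x.
f_2 = 4x² + 2x - 6, LT = x².

S(f_1,f_2): lcm = x². S = -4/7xyz + 3/14xy - 1/14xz² - 4/7xz - 1/7x + 3/2.
  reduce S modulo (f_1, f_2):
  remainder -16/49y²z² + 12/49y²z - 9/196y² - 4/49yz³ - 61/98yz² + 18/49yz - 9/196y - 1/196z⁴ - 4/49z³ - 61/196z² + 6/49z + 76/49 ≠ 0; add h_3 = -16/49y²z² + 12/49y²z - 9/196y² - 4/49yz³ - 61/98yz² + 18/49yz - 9/196y - 1/196z⁴ - 4/49z³ - 61/196z² + 6/49z + 76/49 to the basis.

The other S-polynomials (S(f_1,h_3), S(f_2,h_3)) all reduce to 0 modulo the current basis, so we have a Gröbner basis.
Inter-reduce: drop elements whose leading term is divisible by another's, tail-reduce, and make monic.
Reduced Gröbner basis: {x - 4/7yz + 3/14y - 1/14z² - 4/7z + 5/14, y²z² - ¾y²z + 9/64y² + ¼yz³ + 61/32yz² - 9/8yz + 9/64y + 1/64z⁴ + ¼z³ + 61/64z² - ⅜z - 19/4}.
Label its elements g_1 = x - 4/7yz + 3/14y - 1/14z² - 4/7z + 5/14, g_2 = y²z² - ¾y²z + 9/64y² + ¼yz³ + 61/32yz² - 9/8yz + 9/64y + 1/64z⁴ + ¼z³ + 61/64z² - ⅜z - 19/4.

Reduce p = 4xy + 12xz - 16/7y²z + 6/7y² - 50/7yz² + 2/7yz + 10/7y - 6/7z³ - 48/7z² + 30/7z modulo G:
  leading term xy: subtract (4y)·g_1 from 4xy + 12xz - 16/7y²z + 6/7y² - 50/7yz² + 2/7yz + 10/7y - 6/7z³ - 48/7z² + 30/7z → 12xz - 48/7yz² + 18/7yz - 6/7z³ - 48/7z² + 30/7z
  leading term xz: subtract (12z)·g_1 from 12xz - 48/7yz² + 18/7yz - 6/7z³ - 48/7z² + 30/7z → 0
  normal form = 0.
Since the normal form is 0, p ∈ I.

4xy + 12xz - 16/7y²z + 6/7y² - 50/7yz² + 2/7yz + 10/7y - 6/7z³ - 48/7z² + 30/7z lies in I (it reduces to 0).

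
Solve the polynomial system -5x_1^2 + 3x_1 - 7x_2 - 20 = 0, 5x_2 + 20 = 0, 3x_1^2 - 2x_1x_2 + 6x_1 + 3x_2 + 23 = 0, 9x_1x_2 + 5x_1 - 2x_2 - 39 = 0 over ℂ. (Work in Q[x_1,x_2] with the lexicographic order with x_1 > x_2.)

Compute a lex Gröbner basis by Buchberger's algorithm.
f_1 = -5x_1^2 + 3x_1 - 7x_2 - 20, LT = x_1^2.
f_2 = 5x_2 + 20, LT = x_2.
f_3 = 3x_1^2 - 2x_1x_2 + 6x_1 + 3x_2 + 23, LT = x_1^2.
f_4 = 9x_1x_2 + 5x_1 - 2x_2 - 39, LT = x_1x_2.

S(f_1,f_3): lcm = x_1^2. S = 2/3x_1x_2 - 13/5x_1 + 2/5x_2 - 11/3.
  reduce S modulo (f_1, f_2, f_3, f_4):
  remainder -79/15x_1 - 79/15 ≠ 0; add h_5 = -79/15x_1 - 79/15 to the basis.

The other S-polynomials (S(f_1,f_2), S(f_1,f_4), S(f_2,f_3), S(f_2,f_4), S(f_3,f_4), S(f_1,h_5), S(f_2,h_5), S(f_3,h_5), S(f_4,h_5)) all reduce to 0 modulo the current basis, so we have a Gröbner basis.
Inter-reduce: drop elements whose leading term is divisible by another's, tail-reduce, and make monic.
Reduced Gröbner basis: {x_1 + 1, x_2 + 4}.

A lex Gröbner basis eliminates variables successively. Here x_2 + 4 depends only on x_2, with roots {-4}; lifting each root through the earlier basis elements recovers the full solutions.
  x_2 = -4: the earlier basis element becomes x_1 + 1 = 0, giving x_1 = -1 — point (-1, -4).

{(-1, -4)}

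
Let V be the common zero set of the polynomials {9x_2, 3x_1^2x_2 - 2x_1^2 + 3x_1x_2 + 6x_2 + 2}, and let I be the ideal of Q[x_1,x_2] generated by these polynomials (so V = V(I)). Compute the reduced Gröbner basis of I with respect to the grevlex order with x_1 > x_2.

G = {x_1^2 - 1, x_2}

f_1 = 9x_2, LT = x_2.
f_2 = 3x_1^2x_2 - 2x_1^2 + 3x_1x_2 + 6x_2 + 2, LT = x_1^2x_2.

S(f_1,f_2): lcm = x_1^2x_2. S = 2/3x_1^2 - x_1x_2 - 2x_2 - 2/3.
  leading term x_1^2: no divisor's leading term divides it; move 2/3x_1^2 to the remainder.
  leading term x_1x_2: subtract (-1/9x_1)·f_1 from -x_1x_2 - 2x_2 - 2/3 → -2x_2 - 2/3
  leading term x_2: subtract (-2/9)·f_1 from -2x_2 - 2/3 → -2/3
  leading term 1: no divisor's leading term divides it; move -2/3 to the remainder.
  remainder 2/3x_1^2 - 2/3 ≠ 0; add g_3 = 2/3x_1^2 - 2/3 to the basis.

The other S-polynomials (S(f_1,g_3), S(f_2,g_3)) all reduce to 0 modulo the current basis, so we have a Gröbner basis.
Inter-reduce: drop elements whose leading term is divisible by another's, tail-reduce, and make monic.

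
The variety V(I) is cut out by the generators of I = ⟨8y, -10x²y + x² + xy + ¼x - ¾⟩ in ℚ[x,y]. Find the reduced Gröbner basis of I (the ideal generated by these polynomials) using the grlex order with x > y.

f_1 = 8y, LT = y.
f_2 = -10x²y + x² + xy + ¼x - ¾, LT = x²y.

S(f_1,f_2): lcm = x²y. S = 1/10x² + 1/10xy + 1/40x - 3/40.
  leading term x²: no divisor's leading term divides it; move 1/10x² to the remainder.
  leading term xy: subtract (1/80x)·f_1 from 1/10xy + 1/40x - 3/40 → 1/40x - 3/40
  leading term x: no divisor's leading term divides it; move 1/40x to the remainder.
  leading term 1: no divisor's leading term divides it; move -3/40 to the remainder.
  remainder 1/10x² + 1/40x - 3/40 ≠ 0; add g_3 = 1/10x² + 1/40x - 3/40 to the basis.

The other S-polynomials (S(f_1,g_3), S(f_2,g_3)) all reduce to 0 modulo the current basis, so we have a Gröbner basis.
Inter-reduce: drop elements whose leading term is divisible by another's, tail-reduce, and make monic.

G = {x² + ¼x - ¾, y}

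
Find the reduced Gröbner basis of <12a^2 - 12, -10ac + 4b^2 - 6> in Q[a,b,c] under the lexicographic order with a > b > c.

f_1 = 12a^2 - 12, LT = a^2.
f_2 = -10ac + 4b^2 - 6, LT = ac.

S(f_1,f_2): lcm = a^2c. S = 2/5ab^2 - 3/5a - c.
  leading term ab^2: no divisor's leading term divides it; move 2/5ab^2 to the remainder.
  leading term a: no divisor's leading term divides it; move -3/5a to the remainder.
  leading term c: no divisor's leading term divides it; move -c to the remainder.
  remainder 2/5ab^2 - 3/5a - c ≠ 0; add g_3 = 2/5ab^2 - 3/5a - c to the basis.

S(f_2,g_3): lcm = ab^2c. S = 3/2ac - 2/5b^4 + 3/5b^2 + 5/2c^2.
  leading term ac: subtract (-3/20)·f_2 from 3/2ac - 2/5b^4 + 3/5b^2 + 5/2c^2 → -2/5b^4 + 6/5b^2 + 5/2c^2 - 9/10
  leading term b^4: no divisor's leading term divides it; move -2/5b^4 to the remainder.
  leading term b^2: no divisor's leading term divides it; move 6/5b^2 to the remainder.
  leading term c^2: no divisor's leading term divides it; move 5/2c^2 to the remainder.
  leading term 1: no divisor's leading term divides it; move -9/10 to the remainder.
  remainder -2/5b^4 + 6/5b^2 + 5/2c^2 - 9/10 ≠ 0; add g_4 = -2/5b^4 + 6/5b^2 + 5/2c^2 - 9/10 to the basis.

The other S-polynomials (S(f_1,g_3), S(f_1,g_4), S(f_2,g_4), S(g_3,g_4)) all reduce to 0 modulo the current basis, so we have a Gröbner basis.

G = {a^2 - 1, ab^2 - 3/2a - 5/2c, ac - 2/5b^2 + 3/5, b^4 - 3b^2 - 25/4c^2 + 9/4}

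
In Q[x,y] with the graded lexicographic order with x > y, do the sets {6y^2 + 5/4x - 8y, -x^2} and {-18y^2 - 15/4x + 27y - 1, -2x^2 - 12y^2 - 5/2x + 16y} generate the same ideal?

No, the ideals differ.

For a fixed monomial order, each ideal has a unique reduced Gröbner basis; comparing bases decides equality.
Buchberger on the first generating set:
f_1 = 6y^2 + 5/4x - 8y, LT = y^2.
f_2 = -x^2, LT = x^2.

The S-polynomials (S(f_1,f_2)) all reduce to 0 modulo the current basis, so we have a Gröbner basis.
Inter-reduce: drop elements whose leading term is divisible by another's, tail-reduce, and make monic.
Reduced Gröbner basis: {x^2, y^2 + 5/24x - 4/3y}.

Buchberger on the second generating set:
h_1 = -18y^2 - 15/4x + 27y - 1, LT = y^2.
h_2 = -2x^2 - 12y^2 - 5/2x + 16y, LT = x^2.

The S-polynomials (S(h_1,h_2)) all reduce to 0 modulo the current basis, so we have a Gröbner basis.
Inter-reduce: drop elements whose leading term is divisible by another's, tail-reduce, and make monic.
Reduced Gröbner basis: {x^2 + y - 1/3, y^2 + 5/24x - 3/2y + 1/18}.

These differ, so the ideals are not equal.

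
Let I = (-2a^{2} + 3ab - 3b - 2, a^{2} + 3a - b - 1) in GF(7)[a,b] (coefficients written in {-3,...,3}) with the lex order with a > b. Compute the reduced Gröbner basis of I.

f_1 = -2a^{2} + 3ab - 3b - 2, LT = a^{2}.
f_2 = a^{2} + 3a - b - 1, LT = a^{2}.

S(f_1,f_2): lcm = a^{2}. S = 2ab - 3a - b + 2.
  reduce S modulo (f_1, f_2):
  remainder 2ab - 3a - b + 2 ≠ 0; add g_3 = 2ab - 3a - b + 2 to the basis.

S(f_1,g_3): lcm = a^{2}b. S = -2a^{2} + 2ab^{2} - 3ab - a - 2b^{2} + b.
  reduce S modulo (f_1, f_2, g_3):
  remainder -2a - b^{2} - 3b - 2 ≠ 0; add g_4 = -2a - b^{2} - 3b - 2 to the basis.

S(g_3,g_4): lcm = ab. S = 2a + 3b^{3} + 2b^{2} + 2b + 1.
  reduce S modulo (f_1, f_2, g_3, g_4):
  remainder 3b^{3} + b^{2} - b - 1 ≠ 0; add g_5 = 3b^{3} + b^{2} - b - 1 to the basis.

The other S-polynomials (S(f_2,g_3), S(f_1,g_4), S(f_2,g_4), S(f_1,g_5), S(f_2,g_5), S(g_3,g_5), S(g_4,g_5)) all reduce to 0 modulo the current basis, so we have a Gröbner basis.
Inter-reduce: drop elements whose leading term is divisible by another's, tail-reduce, and make monic.

G = {a - 3b^{2} - 2b + 1, b^{3} - 2b^{2} + 2b + 2}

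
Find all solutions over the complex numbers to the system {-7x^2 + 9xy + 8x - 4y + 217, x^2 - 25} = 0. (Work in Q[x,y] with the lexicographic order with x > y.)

{(5, -2), (-5, 2/49)}

Compute a lex Gröbner basis by Buchberger's algorithm.
f_1 = -7x^2 + 9xy + 8x - 4y + 217, LT = x^2.
f_2 = x^2 - 25, LT = x^2.

S(f_1,f_2): lcm = x^2. S = -9/7xy - 8/7x + 4/7y - 6.
  leading term xy: no divisor's leading term divides it; move -9/7xy to the remainder.
  leading term x: no divisor's leading term divides it; move -8/7x to the remainder.
  leading term y: no divisor's leading term divides it; move 4/7y to the remainder.
  leading term 1: no divisor's leading term divides it; move -6 to the remainder.
  remainder -9/7xy - 8/7x + 4/7y - 6 ≠ 0; add h_3 = -9/7xy - 8/7x + 4/7y - 6 to the basis.

S(f_1,h_3): lcm = x^2y. S = -8/9x^2 - 9/7xy^2 - 44/63xy - 14/3x + 4/7y^2 - 31y.
  leading term x^2: subtract (8/63)·f_1 from -8/9x^2 - 9/7xy^2 - 44/63xy - 14/3x + 4/7y^2 - 31y → -9/7xy^2 - 116/63xy - 358/63x + 4/7y^2 - 1921/63y - 248/9
  leading term xy^2: subtract (y)·h_3 from -9/7xy^2 - 116/63xy - 358/63x + 4/7y^2 - 1921/63y - 248/9 → -44/63xy - 358/63x - 1543/63y - 248/9
  leading term xy: subtract (44/81)·h_3 from -44/63xy - 358/63x - 1543/63y - 248/9 → -410/81x - 2009/81y - 656/27
  leading term x: no divisor's leading term divides it; move -410/81x to the remainder.
  leading term y: no divisor's leading term divides it; move -2009/81y to the remainder.
  leading term 1: no divisor's leading term divides it; move -656/27 to the remainder.
  remainder -410/81x - 2009/81y - 656/27 ≠ 0; add h_4 = -410/81x - 2009/81y - 656/27 to the basis.

S(h_3,h_4): lcm = xy. S = 8/9x - 49/10y^2 - 236/45y + 14/3.
  leading term x: subtract (-36/205)·h_4 from 8/9x - 49/10y^2 - 236/45y + 14/3 → -49/10y^2 - 48/5y + 2/5
  leading term y^2: no divisor's leading term divides it; move -49/10y^2 to the remainder.
  leading term y: no divisor's leading term divides it; move -48/5y to the remainder.
  leading term 1: no divisor's leading term divides it; move 2/5 to the remainder.
  remainder -49/10y^2 - 48/5y + 2/5 ≠ 0; add h_5 = -49/10y^2 - 48/5y + 2/5 to the basis.

The other S-polynomials (S(f_2,h_3), S(f_1,h_4), S(f_2,h_4), S(f_1,h_5), S(f_2,h_5), S(h_3,h_5), S(h_4,h_5)) all reduce to 0 modulo the current basis, so we have a Gröbner basis.
Inter-reduce: drop elements whose leading term is divisible by another's, tail-reduce, and make monic.
Reduced Gröbner basis: {x + 49/10y + 24/5, y^2 + 96/49y - 4/49}.

A lex Gröbner basis eliminates variables successively. Here y^2 + 96/49y - 4/49 depends only on y, with roots {-2, 2/49}; lifting each root through the earlier basis elements recovers the full solutions.
  y = -2: the earlier basis element becomes x - 5 = 0, giving x = 5 — point (5, -2).
  y = 2/49: the earlier basis element becomes x + 5 = 0, giving x = -5 — point (-5, 2/49).
Each listed point satisfies every original equation (direct substitution).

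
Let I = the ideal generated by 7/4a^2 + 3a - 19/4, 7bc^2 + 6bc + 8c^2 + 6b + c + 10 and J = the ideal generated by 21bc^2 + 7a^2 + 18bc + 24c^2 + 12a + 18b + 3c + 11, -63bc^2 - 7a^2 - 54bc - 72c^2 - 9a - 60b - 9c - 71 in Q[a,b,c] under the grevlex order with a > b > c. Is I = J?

No, the ideals differ.

For a fixed monomial order, each ideal has a unique reduced Gröbner basis; comparing bases decides equality.
Buchberger on the first generating set:
f_1 = 7/4a^2 + 3a - 19/4, LT = a^2.
f_2 = 7bc^2 + 6bc + 8c^2 + 6b + c + 10, LT = bc^2.

S(f_1,f_2): leading monomials are coprime, so the S-polynomial reduces to 0 (Buchberger's first criterion).
Every S-polynomial of the final basis reduces to 0, so we have a Gröbner basis.
Inter-reduce: drop elements whose leading term is divisible by another's, tail-reduce, and make monic.
Reduced Gröbner basis: {bc^2 + 6/7bc + 8/7c^2 + 6/7b + 1/7c + 10/7, a^2 + 12/7a - 19/7}.

Buchberger on the second generating set:
h_1 = 21bc^2 + 7a^2 + 18bc + 24c^2 + 12a + 18b + 3c + 11, LT = bc^2.
h_2 = -63bc^2 - 7a^2 - 54bc - 72c^2 - 9a - 60b - 9c - 71, LT = bc^2.

S(h_1,h_2): lcm = bc^2. S = 2/9a^2 + 3/7a - 2/21b - 38/63.
  leading term a^2: no divisor's leading term divides it; move 2/9a^2 to the remainder.
  leading term a: no divisor's leading term divides it; move 3/7a to the remainder.
  leading term b: no divisor's leading term divides it; move -2/21b to the remainder.
  leading term 1: no divisor's leading term divides it; move -38/63 to the remainder.
  remainder 2/9a^2 + 3/7a - 2/21b - 38/63 ≠ 0; add k_3 = 2/9a^2 + 3/7a - 2/21b - 38/63 to the basis.

S(h_1,k_3): leading monomials are coprime, so the S-polynomial reduces to 0 (Buchberger's first criterion).
S(h_2,k_3): leading monomials are coprime, so the S-polynomial reduces to 0 (Buchberger's first criterion).
Every S-polynomial of the final basis reduces to 0, so we have a Gröbner basis.
Inter-reduce: drop elements whose leading term is divisible by another's, tail-reduce, and make monic.
Reduced Gröbner basis: {bc^2 + 6/7bc + 8/7c^2 - 1/14a + b + 1/7c + 10/7, a^2 + 27/14a - 3/7b - 19/7}.

Since the reduced bases disagree, the two ideals are not the same.
The choice of monomial ordering does not affect the verdict — as long as both bases are computed under the same ordering, their equality decides ideal equality.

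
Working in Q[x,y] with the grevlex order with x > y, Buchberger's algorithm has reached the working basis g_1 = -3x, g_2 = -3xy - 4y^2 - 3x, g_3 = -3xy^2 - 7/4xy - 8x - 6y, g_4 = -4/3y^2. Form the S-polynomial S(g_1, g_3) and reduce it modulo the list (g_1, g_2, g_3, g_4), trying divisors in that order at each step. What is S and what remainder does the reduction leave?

S(g_1, g_3) = -7/12xy - 8/3x - 2y; remainder on division = -2y.

lcm(LM(g_1), LM(g_3)) = xy^2.
S = (lcm/LT(g_1))·g_1 − (lcm/LT(g_3))·g_3 = -7/12xy - 8/3x - 2y.
Reduce S modulo (g_1, g_2, g_3, g_4) in that order:
  leading term xy: subtract (7/36y)·g_1 from -7/12xy - 8/3x - 2y → -8/3x - 2y
  leading term x: subtract (8/9)·g_1 from -8/3x - 2y → -2y
  leading term y: no divisor's leading term divides it; move -2y to the remainder.
The remainder -2y is nonzero, so it would be added as the next basis element.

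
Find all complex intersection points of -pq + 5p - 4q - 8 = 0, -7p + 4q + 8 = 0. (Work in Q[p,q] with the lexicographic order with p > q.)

Compute a lex Gröbner basis by Buchberger's algorithm.
f_1 = -pq + 5p - 4q - 8, LT = pq.
f_2 = -7p + 4q + 8, LT = p.

S(f_1,f_2): lcm = pq. S = -5p + 4/7q^2 + 36/7q + 8.
  leading term p: subtract (5/7)·f_2 from -5p + 4/7q^2 + 36/7q + 8 → 4/7q^2 + 16/7q + 16/7
  leading term q^2: no divisor's leading term divides it; move 4/7q^2 to the remainder.
  leading term q: no divisor's leading term divides it; move 16/7q to the remainder.
  leading term 1: no divisor's leading term divides it; move 16/7 to the remainder.
  remainder 4/7q^2 + 16/7q + 16/7 ≠ 0; add h_3 = 4/7q^2 + 16/7q + 16/7 to the basis.

The other S-polynomials (S(f_1,h_3), S(f_2,h_3)) all reduce to 0 modulo the current basis, so we have a Gröbner basis.
Inter-reduce: drop elements whose leading term is divisible by another's, tail-reduce, and make monic.
Reduced Gröbner basis: {p - 4/7q - 8/7, q^2 + 4q + 4}.

From the last basis element, q^2 + 4q + 4 = 0, so q takes values in {-2}. Each choice, substituted upward through the basis, yields the corresponding point(s) of the solution set.
  q = -2: the earlier basis element becomes p = 0, giving p = 0 — point (0, -2).
Substituting each solution back into the original system confirms all equations vanish.

{(0, -2)}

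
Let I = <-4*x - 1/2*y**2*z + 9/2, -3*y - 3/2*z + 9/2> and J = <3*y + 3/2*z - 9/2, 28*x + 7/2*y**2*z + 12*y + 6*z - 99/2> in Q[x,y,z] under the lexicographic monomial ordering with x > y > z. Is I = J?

Yes, the ideals are equal.

Since reduced Gröbner bases are canonical representatives of ideals under a given ordering, it suffices to compute and compare them.
Buchberger on the first generating set:
f_1 = -4*x - 1/2*y**2*z + 9/2, LT = x.
f_2 = -3*y - 3/2*z + 9/2, LT = y.

S(f_1,f_2): leading monomials are coprime, so the S-polynomial reduces to 0 (Buchberger's first criterion).
Every S-polynomial of the final basis reduces to 0, so we have a Gröbner basis.
Inter-reduce: drop elements whose leading term is divisible by another's, tail-reduce, and make monic.
Reduced Gröbner basis: {x + 1/32*z**3 - 3/16*z**2 + 9/32*z - 9/8, y + 1/2*z - 3/2}.

Buchberger on the second generating set:
h_1 = 3*y + 3/2*z - 9/2, LT = y.
h_2 = 28*x + 7/2*y**2*z + 12*y + 6*z - 99/2, LT = x.

S(h_1,h_2): leading monomials are coprime, so the S-polynomial reduces to 0 (Buchberger's first criterion).
Every S-polynomial of the final basis reduces to 0, so we have a Gröbner basis.
Inter-reduce: drop elements whose leading term is divisible by another's, tail-reduce, and make monic.
Reduced Gröbner basis: {x + 1/32*z**3 - 3/16*z**2 + 9/32*z - 9/8, y + 1/2*z - 3/2}.

These coincide, so the ideals are equal.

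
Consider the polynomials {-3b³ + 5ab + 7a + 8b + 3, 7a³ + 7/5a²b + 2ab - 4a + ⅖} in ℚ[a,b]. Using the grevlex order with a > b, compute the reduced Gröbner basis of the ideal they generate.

f_1 = -3b³ + 5ab + 7a + 8b + 3, LT = b³.
f_2 = 7a³ + 7/5a²b + 2ab - 4a + ⅖, LT = a³.

The S-polynomials (S(f_1,f_2)) all reduce to 0 modulo the current basis, so we have a Gröbner basis.

G = {a³ + ⅕a²b + 2/7ab - 4/7a + 2/35, b³ - 5/3ab - 7/3a - 8/3b - 1}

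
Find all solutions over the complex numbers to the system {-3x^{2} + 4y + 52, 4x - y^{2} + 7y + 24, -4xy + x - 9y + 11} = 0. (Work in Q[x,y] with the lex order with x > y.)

Compute a lex Gröbner basis by Buchberger's algorithm.
f_1 = -3x^{2} + 4y + 52, LT = x^{2}.
f_2 = 4x - y^{2} + 7y + 24, LT = x.
f_3 = -4xy + x - 9y + 11, LT = xy.

S(f_1,f_2): lcm = x^{2}. S = \tfrac{1}{4}xy^{2} - \tfrac{7}{4}xy - 6x - \tfrac{4}{3}y - \tfrac{52}{3}.
  leading term xy^{2}: subtract (\tfrac{1}{16}y^{2})·f_2 from \tfrac{1}{4}xy^{2} - \tfrac{7}{4}xy - 6x - \tfrac{4}{3}y - \tfrac{52}{3} → -\tfrac{7}{4}xy - 6x + \tfrac{1}{16}y^{4} - \tfrac{7}{16}y^{3} - \tfrac{3}{2}y^{2} - \tfrac{4}{3}y - \tfrac{52}{3}
  leading term xy: subtract (-\tfrac{7}{16}y)·f_2 from -\tfrac{7}{4}xy - 6x + \tfrac{1}{16}y^{4} - \tfrac{7}{16}y^{3} - \tfrac{3}{2}y^{2} - \tfrac{4}{3}y - \tfrac{52}{3} → -6x + \tfrac{1}{16}y^{4} - \tfrac{7}{8}y^{3} + \tfrac{25}{16}y^{2} + \tfrac{55}{6}y - \tfrac{52}{3}
  leading term x: subtract (-\tfrac{3}{2})·f_2 from -6x + \tfrac{1}{16}y^{4} - \tfrac{7}{8}y^{3} + \tfrac{25}{16}y^{2} + \tfrac{55}{6}y - \tfrac{52}{3} → \tfrac{1}{16}y^{4} - \tfrac{7}{8}y^{3} + \tfrac{1}{16}y^{2} + \tfrac{59}{3}y + \tfrac{56}{3}
  leading term y^{4}: no divisor's leading term divides it; move \tfrac{1}{16}y^{4} to the remainder.
  leading term y^{3}: no divisor's leading term divides it; move -\tfrac{7}{8}y^{3} to the remainder.
  leading term y^{2}: no divisor's leading term divides it; move \tfrac{1}{16}y^{2} to the remainder.
  leading term y: no divisor's leading term divides it; move \tfrac{59}{3}y to the remainder.
  leading term 1: no divisor's leading term divides it; move \tfrac{56}{3} to the remainder.
  remainder \tfrac{1}{16}y^{4} - \tfrac{7}{8}y^{3} + \tfrac{1}{16}y^{2} + \tfrac{59}{3}y + \tfrac{56}{3} ≠ 0; add h_4 = \tfrac{1}{16}y^{4} - \tfrac{7}{8}y^{3} + \tfrac{1}{16}y^{2} + \tfrac{59}{3}y + \tfrac{56}{3} to the basis.

S(f_1,f_3): lcm = x^{2}y. S = \tfrac{1}{4}x^{2} - \tfrac{9}{4}xy + \tfrac{11}{4}x - \tfrac{4}{3}y^{2} - \tfrac{52}{3}y.
  leading term x^{2}: subtract (-\tfrac{1}{12})·f_1 from \tfrac{1}{4}x^{2} - \tfrac{9}{4}xy + \tfrac{11}{4}x - \tfrac{4}{3}y^{2} - \tfrac{52}{3}y → -\tfrac{9}{4}xy + \tfrac{11}{4}x - \tfrac{4}{3}y^{2} - 17y + \tfrac{13}{3}
  leading term xy: subtract (-\tfrac{9}{16}y)·f_2 from -\tfrac{9}{4}xy + \tfrac{11}{4}x - \tfrac{4}{3}y^{2} - 17y + \tfrac{13}{3} → \tfrac{11}{4}x - \tfrac{9}{16}y^{3} + \tfrac{125}{48}y^{2} - \tfrac{7}{2}y + \tfrac{13}{3}
  leading term x: subtract (\tfrac{11}{16})·f_2 from \tfrac{11}{4}x - \tfrac{9}{16}y^{3} + \tfrac{125}{48}y^{2} - \tfrac{7}{2}y + \tfrac{13}{3} → -\tfrac{9}{16}y^{3} + \tfrac{79}{24}y^{2} - \tfrac{133}{16}y - \tfrac{73}{6}
  leading term y^{3}: no divisor's leading term divides it; move -\tfrac{9}{16}y^{3} to the remainder.
  leading term y^{2}: no divisor's leading term divides it; move \tfrac{79}{24}y^{2} to the remainder.
  leading term y: no divisor's leading term divides it; move -\tfrac{133}{16}y to the remainder.
  leading term 1: no divisor's leading term divides it; move -\tfrac{73}{6} to the remainder.
  remainder -\tfrac{9}{16}y^{3} + \tfrac{79}{24}y^{2} - \tfrac{133}{16}y - \tfrac{73}{6} ≠ 0; add h_5 = -\tfrac{9}{16}y^{3} + \tfrac{79}{24}y^{2} - \tfrac{133}{16}y - \tfrac{73}{6} to the basis.

S(f_2,f_3): lcm = xy. S = \tfrac{1}{4}x - \tfrac{1}{4}y^{3} + \tfrac{7}{4}y^{2} + \tfrac{15}{4}y + \tfrac{11}{4}.
  leading term x: subtract (\tfrac{1}{16})·f_2 from \tfrac{1}{4}x - \tfrac{1}{4}y^{3} + \tfrac{7}{4}y^{2} + \tfrac{15}{4}y + \tfrac{11}{4} → -\tfrac{1}{4}y^{3} + \tfrac{29}{16}y^{2} + \tfrac{53}{16}y + \tfrac{5}{4}
  leading term y^{3}: subtract (\tfrac{4}{9})·h_5 from -\tfrac{1}{4}y^{3} + \tfrac{29}{16}y^{2} + \tfrac{53}{16}y + \tfrac{5}{4} → \tfrac{151}{432}y^{2} + \tfrac{1009}{144}y + \tfrac{719}{108}
  leading term y^{2}: no divisor's leading term divides it; move \tfrac{151}{432}y^{2} to the remainder.
  leading term y: no divisor's leading term divides it; move \tfrac{1009}{144}y to the remainder.
  leading term 1: no divisor's leading term divides it; move \tfrac{719}{108} to the remainder.
  remainder \tfrac{151}{432}y^{2} + \tfrac{1009}{144}y + \tfrac{719}{108} ≠ 0; add h_6 = \tfrac{151}{432}y^{2} + \tfrac{1009}{144}y + \tfrac{719}{108} to the basis.

S(f_3,h_4): lcm = xy^{4}. S = \tfrac{55}{4}xy^{3} - xy^{2} - \tfrac{944}{3}xy - \tfrac{896}{3}x + \tfrac{9}{4}y^{4} - \tfrac{11}{4}y^{3}.
  leading term xy^{3}: subtract (\tfrac{55}{16}y^{3})·f_2 from \tfrac{55}{4}xy^{3} - xy^{2} - \tfrac{944}{3}xy - \tfrac{896}{3}x + \tfrac{9}{4}y^{4} - \tfrac{11}{4}y^{3} → -xy^{2} - \tfrac{944}{3}xy - \tfrac{896}{3}x + \tfrac{55}{16}y^{5} - \tfrac{349}{16}y^{4} - \tfrac{341}{4}y^{3}
  leading term xy^{2}: subtract (-\tfrac{1}{4}y^{2})·f_2 from -xy^{2} - \tfrac{944}{3}xy - \tfrac{896}{3}x + \tfrac{55}{16}y^{5} - \tfrac{349}{16}y^{4} - \tfrac{341}{4}y^{3} → -\tfrac{944}{3}xy - \tfrac{896}{3}x + \tfrac{55}{16}y^{5} - \tfrac{353}{16}y^{4} - \tfrac{167}{2}y^{3} + 6y^{2}
  leading term xy: subtract (-\tfrac{236}{3}y)·f_2 from -\tfrac{944}{3}xy - \tfrac{896}{3}x + \tfrac{55}{16}y^{5} - \tfrac{353}{16}y^{4} - \tfrac{167}{2}y^{3} + 6y^{2} → -\tfrac{896}{3}x + \tfrac{55}{16}y^{5} - \tfrac{353}{16}y^{4} - \tfrac{973}{6}y^{3} + \tfrac{1670}{3}y^{2} + 1888y
  leading term x: subtract (-\tfrac{224}{3})·f_2 from -\tfrac{896}{3}x + \tfrac{55}{16}y^{5} - \tfrac{353}{16}y^{4} - \tfrac{973}{6}y^{3} + \tfrac{1670}{3}y^{2} + 1888y → \tfrac{55}{16}y^{5} - \tfrac{353}{16}y^{4} - \tfrac{973}{6}y^{3} + 482y^{2} + \tfrac{7232}{3}y + 1792
  leading term y^{5}: subtract (55y)·h_4 from \tfrac{55}{16}y^{5} - \tfrac{353}{16}y^{4} - \tfrac{973}{6}y^{3} + 482y^{2} + \tfrac{7232}{3}y + 1792 → \tfrac{417}{16}y^{4} - \tfrac{7949}{48}y^{3} - \tfrac{1799}{3}y^{2} + 1384y + 1792
  leading term y^{4}: subtract (417)·h_4 from \tfrac{417}{16}y^{4} - \tfrac{7949}{48}y^{3} - \tfrac{1799}{3}y^{2} + 1384y + 1792 → \tfrac{9565}{48}y^{3} - \tfrac{30035}{48}y^{2} - 6817y - 5992
  leading term y^{3}: subtract (-\tfrac{9565}{27})·h_5 from \tfrac{9565}{48}y^{3} - \tfrac{30035}{48}y^{2} - 6817y - 5992 → \tfrac{700325}{1296}y^{2} - \tfrac{4217089}{432}y - \tfrac{1668949}{162}
  leading term y^{2}: subtract (\tfrac{700325}{453})·h_6 from \tfrac{700325}{1296}y^{2} - \tfrac{4217089}{432}y - \tfrac{1668949}{162} → -\tfrac{37316899}{1812}y - \tfrac{37316899}{1812}
  leading term y: no divisor's leading term divides it; move -\tfrac{37316899}{1812}y to the remainder.
  leading term 1: no divisor's leading term divides it; move -\tfrac{37316899}{1812} to the remainder.
  remainder -\tfrac{37316899}{1812}y - \tfrac{37316899}{1812} ≠ 0; add h_7 = -\tfrac{37316899}{1812}y - \tfrac{37316899}{1812} to the basis.

The other S-polynomials (S(f_1,h_4), S(f_2,h_4), S(f_1,h_5), S(f_2,h_5), S(f_3,h_5), S(h_4,h_5), S(f_1,h_6), S(f_2,h_6), S(f_3,h_6), S(h_4,h_6), S(h_5,h_6), S(f_1,h_7), S(f_2,h_7), S(f_3,h_7), S(h_4,h_7), S(h_5,h_7), S(h_6,h_7)) all reduce to 0 modulo the current basis, so we have a Gröbner basis.
Inter-reduce: drop elements whose leading term is divisible by another's, tail-reduce, and make monic.
Reduced Gröbner basis: {x + 4, y + 1}.

Elimination: the polynomial y + 1 lies in the elimination ideal for y, so y ∈ {-1}. For each such y, the remaining basis elements (now univariate) give the rest of the solution.
  y = -1: the earlier basis element becomes x + 4 = 0, giving x = -4 — point (-4, -1).
Each listed point satisfies every original equation (direct substitution).

{(-4, -1)}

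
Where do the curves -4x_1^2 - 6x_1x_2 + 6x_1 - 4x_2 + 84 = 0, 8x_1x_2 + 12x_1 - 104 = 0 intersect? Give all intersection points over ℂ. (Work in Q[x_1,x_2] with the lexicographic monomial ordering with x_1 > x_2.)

{(2, 5), (7/8 + sqrt(465)/8, -13/4 + sqrt(465)/4), (7/8 - sqrt(465)/8, -sqrt(465)/4 - 13/4)}

Compute a lex Gröbner basis by Buchberger's algorithm.
f_1 = -4x_1^2 - 6x_1x_2 + 6x_1 - 4x_2 + 84, LT = x_1^2.
f_2 = 8x_1x_2 + 12x_1 - 104, LT = x_1x_2.

S(f_1,f_2): lcm = x_1^2x_2. S = -3/2x_1^2 + 3/2x_1x_2^2 - 3/2x_1x_2 + 13x_1 + x_2^2 - 21x_2.
  leading term x_1^2: subtract (3/8)·f_1 from -3/2x_1^2 + 3/2x_1x_2^2 - 3/2x_1x_2 + 13x_1 + x_2^2 - 21x_2 → 3/2x_1x_2^2 + 3/4x_1x_2 + 43/4x_1 + x_2^2 - 39/2x_2 - 63/2
  leading term x_1x_2^2: subtract (3/16x_2)·f_2 from 3/2x_1x_2^2 + 3/4x_1x_2 + 43/4x_1 + x_2^2 - 39/2x_2 - 63/2 → -3/2x_1x_2 + 43/4x_1 + x_2^2 - 63/2
  leading term x_1x_2: subtract (-3/16)·f_2 from -3/2x_1x_2 + 43/4x_1 + x_2^2 - 63/2 → 13x_1 + x_2^2 - 51
  leading term x_1: no divisor's leading term divides it; move 13x_1 to the remainder.
  leading term x_2^2: no divisor's leading term divides it; move x_2^2 to the remainder.
  leading term 1: no divisor's leading term divides it; move -51 to the remainder.
  remainder 13x_1 + x_2^2 - 51 ≠ 0; add h_3 = 13x_1 + x_2^2 - 51 to the basis.

S(f_2,h_3): lcm = x_1x_2. S = 3/2x_1 - 1/13x_2^3 + 51/13x_2 - 13.
  leading term x_1: subtract (3/26)·h_3 from 3/2x_1 - 1/13x_2^3 + 51/13x_2 - 13 → -1/13x_2^3 - 3/26x_2^2 + 51/13x_2 - 185/26
  leading term x_2^3: no divisor's leading term divides it; move -1/13x_2^3 to the remainder.
  leading term x_2^2: no divisor's leading term divides it; move -3/26x_2^2 to the remainder.
  leading term x_2: no divisor's leading term divides it; move 51/13x_2 to the remainder.
  leading term 1: no divisor's leading term divides it; move -185/26 to the remainder.
  remainder -1/13x_2^3 - 3/26x_2^2 + 51/13x_2 - 185/26 ≠ 0; add h_4 = -1/13x_2^3 - 3/26x_2^2 + 51/13x_2 - 185/26 to the basis.

The other S-polynomials (S(f_1,h_3), S(f_1,h_4), S(f_2,h_4), S(h_3,h_4)) all reduce to 0 modulo the current basis, so we have a Gröbner basis.
Inter-reduce: drop elements whose leading term is divisible by another's, tail-reduce, and make monic.
Reduced Gröbner basis: {x_1 + 1/13x_2^2 - 51/13, x_2^3 + 3/2x_2^2 - 51x_2 + 185/2}.

A lex Gröbner basis eliminates variables successively. Here x_2^3 + 3/2x_2^2 - 51x_2 + 185/2 depends only on x_2, with roots {5, -13/4 + sqrt(465)/4, -sqrt(465)/4 - 13/4}; lifting each root through the earlier basis elements recovers the full solutions.
  x_2 = 5: the earlier basis element becomes x_1 - 2 = 0, giving x_1 = 2 — point (2, 5).
  x_2 = -13/4 + sqrt(465)/4: the earlier basis element becomes x_1 - sqrt(465)/8 - 7/8 = 0, giving x_1 = 7/8 + sqrt(465)/8 — point (7/8 + sqrt(465)/8, -13/4 + sqrt(465)/4).
  x_2 = -sqrt(465)/4 - 13/4: the earlier basis element becomes x_1 - 7/8 + sqrt(465)/8 = 0, giving x_1 = 7/8 - sqrt(465)/8 — point (7/8 - sqrt(465)/8, -sqrt(465)/4 - 13/4).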